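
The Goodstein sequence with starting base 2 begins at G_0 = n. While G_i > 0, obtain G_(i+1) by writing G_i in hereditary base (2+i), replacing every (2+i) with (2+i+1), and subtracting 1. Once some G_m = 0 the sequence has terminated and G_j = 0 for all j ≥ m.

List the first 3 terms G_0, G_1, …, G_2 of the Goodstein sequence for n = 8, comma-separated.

8, 80, 553

G_0=8  [base 2] 2^(2 + 1)  →[2↦3]→  3^(3 + 1) = 81  −1 ⇒ G_1=80
G_1=80  [base 3] 2·3^3 + 2·3^2 + 2·3 + 2  →[3↦4]→  2·4^4 + 2·4^2 + 2·4 + 2 = 554  −1 ⇒ G_2=553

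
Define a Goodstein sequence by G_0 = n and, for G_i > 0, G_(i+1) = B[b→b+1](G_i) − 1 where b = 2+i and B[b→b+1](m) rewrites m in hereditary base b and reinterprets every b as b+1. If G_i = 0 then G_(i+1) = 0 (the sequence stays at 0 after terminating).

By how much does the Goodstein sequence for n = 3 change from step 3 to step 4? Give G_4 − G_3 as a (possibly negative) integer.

(0) 3|_2 = 2 + 1 ↦ 3 + 1|_3 = 4 ⇒ 3
(1) 3|_3 = 3 ↦ 4|_4 = 4 ⇒ 3
(2) 3|_4 = 3 ↦ 3|_5 = 3 ⇒ 2
(3) 2|_5 = 2 ↦ 2|_6 = 2 ⇒ 1

-1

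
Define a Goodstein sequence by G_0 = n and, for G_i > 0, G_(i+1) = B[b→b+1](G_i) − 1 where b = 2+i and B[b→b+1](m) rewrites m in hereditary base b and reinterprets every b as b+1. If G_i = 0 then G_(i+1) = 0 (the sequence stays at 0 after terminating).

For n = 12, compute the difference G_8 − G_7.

96513215637

[0] 12 ≡ 2^(2 + 1) + 2^2 (base 2). Lift 3: 108. −1: 107.
[1] 107 ≡ 3^(3 + 1) + 2·3^2 + 2·3 + 2 (base 3). Lift 4: 1066. −1: 1065.
[2] 1065 ≡ 4^(4 + 1) + 2·4^2 + 2·4 + 1 (base 4). Lift 5: 15686. −1: 15685.
[3] 15685 ≡ 5^(5 + 1) + 2·5^2 + 2·5 (base 5). Lift 6: 280020. −1: 280019.
[4] 280019 ≡ 6^(6 + 1) + 2·6^2 + 6 + 5 (base 6). Lift 7: 5764911. −1: 5764910.
[5] 5764910 ≡ 7^(7 + 1) + 2·7^2 + 7 + 4 (base 7). Lift 8: 134217868. −1: 134217867.
[6] 134217867 ≡ 8^(8 + 1) + 2·8^2 + 8 + 3 (base 8). Lift 9: 3486784575. −1: 3486784574.
[7] 3486784574 ≡ 9^(9 + 1) + 2·9^2 + 9 + 2 (base 9). Lift 10: 100000000212. −1: 100000000211.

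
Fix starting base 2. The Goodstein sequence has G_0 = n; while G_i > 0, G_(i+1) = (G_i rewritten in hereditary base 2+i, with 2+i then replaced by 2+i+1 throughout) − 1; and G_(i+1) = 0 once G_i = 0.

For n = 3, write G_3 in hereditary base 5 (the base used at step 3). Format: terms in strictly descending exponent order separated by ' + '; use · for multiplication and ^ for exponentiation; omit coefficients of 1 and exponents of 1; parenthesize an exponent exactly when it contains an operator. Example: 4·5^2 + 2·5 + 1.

2

i=0: 3 = 2 + 1 (b=2); 2→3: 3 + 1 = 4; 4−1 = 3
i=1: 3 = 3 (b=3); 3→4: 4 = 4; 4−1 = 3
i=2: 3 = 3 (b=4); 4→5: 3 = 3; 3−1 = 2
i=3: 2 = 2 (b=5); 5→6: 2 = 2; 2−1 = 1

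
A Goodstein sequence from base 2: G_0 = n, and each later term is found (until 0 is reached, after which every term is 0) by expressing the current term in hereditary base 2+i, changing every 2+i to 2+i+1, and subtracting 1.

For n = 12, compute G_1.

107

(0) 12|_2 = 2^(2 + 1) + 2^2 ↦ 3^(3 + 1) + 3^3|_3 = 108 ⇒ 107
(1) 107|_3 = 3^(3 + 1) + 2·3^2 + 2·3 + 2 ↦ 4^(4 + 1) + 2·4^2 + 2·4 + 2|_4 = 1066 ⇒ 1065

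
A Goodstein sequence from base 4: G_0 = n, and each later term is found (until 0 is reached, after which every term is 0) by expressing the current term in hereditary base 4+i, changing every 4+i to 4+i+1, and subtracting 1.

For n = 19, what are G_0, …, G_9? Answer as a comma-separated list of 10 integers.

19, 27, 37, 49, 63, 69, 75, 81, 87, 93

G_0 = 19. HB_4(19) = 4^2 + 3. Bump = 28. G_1 = 27.
G_1 = 27. HB_5(27) = 5^2 + 2. Bump = 38. G_2 = 37.
G_2 = 37. HB_6(37) = 6^2 + 1. Bump = 50. G_3 = 49.
G_3 = 49. HB_7(49) = 7^2. Bump = 64. G_4 = 63.
G_4 = 63. HB_8(63) = 7·8 + 7. Bump = 70. G_5 = 69.
G_5 = 69. HB_9(69) = 7·9 + 6. Bump = 76. G_6 = 75.
G_6 = 75. HB_10(75) = 7·10 + 5. Bump = 82. G_7 = 81.
G_7 = 81. HB_11(81) = 7·11 + 4. Bump = 88. G_8 = 87.
G_8 = 87. HB_12(87) = 7·12 + 3. Bump = 94. G_9 = 93.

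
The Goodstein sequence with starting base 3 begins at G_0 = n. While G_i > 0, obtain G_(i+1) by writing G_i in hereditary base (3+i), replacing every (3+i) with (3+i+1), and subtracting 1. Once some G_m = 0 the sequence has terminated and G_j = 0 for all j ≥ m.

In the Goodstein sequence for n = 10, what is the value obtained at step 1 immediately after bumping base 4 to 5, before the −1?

base 3: 10 = 3^2 + 1; at 4: 4^2 + 1 = 17; next = 16
base 4: 16 = 4^2; at 5: 5^2 = 25; next = 24

25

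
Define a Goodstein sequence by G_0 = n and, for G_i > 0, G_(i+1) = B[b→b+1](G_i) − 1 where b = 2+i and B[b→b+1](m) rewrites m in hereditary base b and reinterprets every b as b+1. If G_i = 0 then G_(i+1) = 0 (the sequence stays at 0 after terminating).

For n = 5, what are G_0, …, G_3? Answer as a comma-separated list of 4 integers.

5, 27, 255, 467

step 0: 5 = 2^2 + 1; sub 3 for 2: 3^3 + 1; = 28; G_1 = 28−1 = 27
step 1: 27 = 3^3; sub 4 for 3: 4^4; = 256; G_2 = 256−1 = 255
step 2: 255 = 3·4^3 + 3·4^2 + 3·4 + 3; sub 5 for 4: 3·5^3 + 3·5^2 + 3·5 + 3; = 468; G_3 = 468−1 = 467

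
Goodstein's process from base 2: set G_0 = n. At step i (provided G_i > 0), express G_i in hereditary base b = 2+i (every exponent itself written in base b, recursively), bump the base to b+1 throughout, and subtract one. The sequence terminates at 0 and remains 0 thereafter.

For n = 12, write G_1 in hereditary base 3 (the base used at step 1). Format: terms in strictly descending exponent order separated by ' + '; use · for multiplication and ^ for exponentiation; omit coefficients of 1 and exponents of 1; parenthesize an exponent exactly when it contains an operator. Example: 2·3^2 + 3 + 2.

12 —HB2→ 2^(2 + 1) + 2^2 —bump→ 3^(3 + 1) + 3^3 = 108 —(−1)→ 107
107 —HB3→ 3^(3 + 1) + 2·3^2 + 2·3 + 2 —bump→ 4^(4 + 1) + 2·4^2 + 2·4 + 2 = 1066 —(−1)→ 1065

3^(3 + 1) + 2·3^2 + 2·3 + 2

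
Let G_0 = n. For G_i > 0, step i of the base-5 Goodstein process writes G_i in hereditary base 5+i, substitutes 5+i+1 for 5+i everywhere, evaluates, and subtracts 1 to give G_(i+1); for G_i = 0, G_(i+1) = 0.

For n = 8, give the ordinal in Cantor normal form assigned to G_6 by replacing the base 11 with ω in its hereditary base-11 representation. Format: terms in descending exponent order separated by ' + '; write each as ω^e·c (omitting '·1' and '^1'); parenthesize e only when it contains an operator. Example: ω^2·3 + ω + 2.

i=0: 8 = 5 + 3 (b=5); 5→6: 6 + 3 = 9; 9−1 = 8
i=1: 8 = 6 + 2 (b=6); 6→7: 7 + 2 = 9; 9−1 = 8
i=2: 8 = 7 + 1 (b=7); 7→8: 8 + 1 = 9; 9−1 = 8
i=3: 8 = 8 (b=8); 8→9: 9 = 9; 9−1 = 8
i=4: 8 = 8 (b=9); 9→10: 8 = 8; 8−1 = 7
i=5: 7 = 7 (b=10); 10→11: 7 = 7; 7−1 = 6
i=6: 6 = 6 (b=11); 11→12: 6 = 6; 6−1 = 5

6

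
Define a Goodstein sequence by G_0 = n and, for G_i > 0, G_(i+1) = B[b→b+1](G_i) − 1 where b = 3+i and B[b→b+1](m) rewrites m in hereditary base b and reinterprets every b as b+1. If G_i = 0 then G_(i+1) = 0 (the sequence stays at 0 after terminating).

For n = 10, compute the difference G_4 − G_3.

G_0=10  [base 3] 3^2 + 1  →[3↦4]→  4^2 + 1 = 17  −1 ⇒ G_1=16
G_1=16  [base 4] 4^2  →[4↦5]→  5^2 = 25  −1 ⇒ G_2=24
G_2=24  [base 5] 4·5 + 4  →[5↦6]→  4·6 + 4 = 28  −1 ⇒ G_3=27
G_3=27  [base 6] 4·6 + 3  →[6↦7]→  4·7 + 3 = 31  −1 ⇒ G_4=30

3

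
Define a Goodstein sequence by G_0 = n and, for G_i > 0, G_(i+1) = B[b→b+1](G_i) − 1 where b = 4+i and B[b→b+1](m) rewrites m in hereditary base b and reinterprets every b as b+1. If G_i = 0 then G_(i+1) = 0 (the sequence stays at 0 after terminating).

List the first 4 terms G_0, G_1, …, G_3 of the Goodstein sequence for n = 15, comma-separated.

[0] 15 ≡ 3·4 + 3 (base 4). Lift 5: 18. −1: 17.
[1] 17 ≡ 3·5 + 2 (base 5). Lift 6: 20. −1: 19.
[2] 19 ≡ 3·6 + 1 (base 6). Lift 7: 22. −1: 21.

15, 17, 19, 21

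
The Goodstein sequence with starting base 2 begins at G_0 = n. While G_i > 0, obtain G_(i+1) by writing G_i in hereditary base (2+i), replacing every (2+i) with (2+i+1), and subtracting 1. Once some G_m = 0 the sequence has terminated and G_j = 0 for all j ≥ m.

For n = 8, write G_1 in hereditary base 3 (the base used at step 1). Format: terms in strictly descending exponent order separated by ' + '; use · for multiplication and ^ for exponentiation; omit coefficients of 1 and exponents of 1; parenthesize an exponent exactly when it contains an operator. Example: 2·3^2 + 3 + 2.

2·3^3 + 2·3^2 + 2·3 + 2

G_0 = 8. HB_2(8) = 2^(2 + 1). Bump = 81. G_1 = 80.
G_1 = 80. HB_3(80) = 2·3^3 + 2·3^2 + 2·3 + 2. Bump = 554. G_2 = 553.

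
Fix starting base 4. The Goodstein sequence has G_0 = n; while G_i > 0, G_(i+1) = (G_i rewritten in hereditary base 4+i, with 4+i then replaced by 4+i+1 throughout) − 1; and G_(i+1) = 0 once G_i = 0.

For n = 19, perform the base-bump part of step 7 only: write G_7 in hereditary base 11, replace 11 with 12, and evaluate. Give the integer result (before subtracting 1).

(0) 19|_4 = 4^2 + 3 ↦ 5^2 + 3|_5 = 28 ⇒ 27
(1) 27|_5 = 5^2 + 2 ↦ 6^2 + 2|_6 = 38 ⇒ 37
(2) 37|_6 = 6^2 + 1 ↦ 7^2 + 1|_7 = 50 ⇒ 49
(3) 49|_7 = 7^2 ↦ 8^2|_8 = 64 ⇒ 63
(4) 63|_8 = 7·8 + 7 ↦ 7·9 + 7|_9 = 70 ⇒ 69
(5) 69|_9 = 7·9 + 6 ↦ 7·10 + 6|_10 = 76 ⇒ 75
(6) 75|_10 = 7·10 + 5 ↦ 7·11 + 5|_11 = 82 ⇒ 81
(7) 81|_11 = 7·11 + 4 ↦ 7·12 + 4|_12 = 88 ⇒ 87

88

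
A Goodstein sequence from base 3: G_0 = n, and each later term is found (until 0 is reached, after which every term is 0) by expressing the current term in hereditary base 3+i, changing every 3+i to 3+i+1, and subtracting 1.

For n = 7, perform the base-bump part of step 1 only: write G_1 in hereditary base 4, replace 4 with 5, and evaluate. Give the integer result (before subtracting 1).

step 0: 7 = 2·3 + 1; sub 4 for 3: 2·4 + 1; = 9; G_1 = 9−1 = 8
step 1: 8 = 2·4; sub 5 for 4: 2·5; = 10; G_2 = 10−1 = 9

10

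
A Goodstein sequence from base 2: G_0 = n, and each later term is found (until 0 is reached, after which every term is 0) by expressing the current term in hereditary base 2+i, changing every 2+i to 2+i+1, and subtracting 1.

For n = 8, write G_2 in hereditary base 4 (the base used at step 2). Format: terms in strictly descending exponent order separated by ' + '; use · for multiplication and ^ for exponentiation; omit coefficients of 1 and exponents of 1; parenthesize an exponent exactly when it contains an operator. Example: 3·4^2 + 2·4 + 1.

[0] 8 ≡ 2^(2 + 1) (base 2). Lift 3: 81. −1: 80.
[1] 80 ≡ 2·3^3 + 2·3^2 + 2·3 + 2 (base 3). Lift 4: 554. −1: 553.

2·4^4 + 2·4^2 + 2·4 + 1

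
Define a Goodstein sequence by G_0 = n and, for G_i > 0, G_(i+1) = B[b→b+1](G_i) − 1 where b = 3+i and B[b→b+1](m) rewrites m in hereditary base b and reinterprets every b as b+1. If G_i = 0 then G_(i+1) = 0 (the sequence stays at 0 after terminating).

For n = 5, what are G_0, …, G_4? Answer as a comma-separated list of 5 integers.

5, 5, 5, 5, 4

5 —HB3→ 3 + 2 —bump→ 4 + 2 = 6 —(−1)→ 5
5 —HB4→ 4 + 1 —bump→ 5 + 1 = 6 —(−1)→ 5
5 —HB5→ 5 —bump→ 6 = 6 —(−1)→ 5
5 —HB6→ 5 —bump→ 5 = 5 —(−1)→ 4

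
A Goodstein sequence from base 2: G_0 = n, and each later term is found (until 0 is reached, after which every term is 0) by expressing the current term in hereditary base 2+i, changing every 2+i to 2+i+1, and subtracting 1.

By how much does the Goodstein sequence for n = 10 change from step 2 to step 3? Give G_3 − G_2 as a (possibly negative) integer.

i=0: 10 = 2^(2 + 1) + 2 (b=2); 2→3: 3^(3 + 1) + 3 = 84; 84−1 = 83
i=1: 83 = 3^(3 + 1) + 2 (b=3); 3→4: 4^(4 + 1) + 2 = 1026; 1026−1 = 1025
i=2: 1025 = 4^(4 + 1) + 1 (b=4); 4→5: 5^(5 + 1) + 1 = 15626; 15626−1 = 15625

14600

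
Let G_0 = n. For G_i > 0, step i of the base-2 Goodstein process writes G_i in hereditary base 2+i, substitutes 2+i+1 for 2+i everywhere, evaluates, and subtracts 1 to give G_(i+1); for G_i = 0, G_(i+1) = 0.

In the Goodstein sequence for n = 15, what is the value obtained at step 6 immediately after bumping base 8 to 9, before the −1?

3524450281

i=0: 15 = 2^(2 + 1) + 2^2 + 2 + 1 (b=2); 2→3: 3^(3 + 1) + 3^3 + 3 + 1 = 112; 112−1 = 111
i=1: 111 = 3^(3 + 1) + 3^3 + 3 (b=3); 3→4: 4^(4 + 1) + 4^4 + 4 = 1284; 1284−1 = 1283
i=2: 1283 = 4^(4 + 1) + 4^4 + 3 (b=4); 4→5: 5^(5 + 1) + 5^5 + 3 = 18753; 18753−1 = 18752
i=3: 18752 = 5^(5 + 1) + 5^5 + 2 (b=5); 5→6: 6^(6 + 1) + 6^6 + 2 = 326594; 326594−1 = 326593
i=4: 326593 = 6^(6 + 1) + 6^6 + 1 (b=6); 6→7: 7^(7 + 1) + 7^7 + 1 = 6588345; 6588345−1 = 6588344
i=5: 6588344 = 7^(7 + 1) + 7^7 (b=7); 7→8: 8^(8 + 1) + 8^8 = 150994944; 150994944−1 = 150994943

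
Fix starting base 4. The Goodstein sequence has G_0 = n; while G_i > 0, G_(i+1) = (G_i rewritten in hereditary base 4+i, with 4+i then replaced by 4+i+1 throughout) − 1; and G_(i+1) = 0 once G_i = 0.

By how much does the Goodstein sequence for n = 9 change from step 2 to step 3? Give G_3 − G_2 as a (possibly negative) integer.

0

step 0: 9 = 2·4 + 1; sub 5 for 4: 2·5 + 1; = 11; G_1 = 11−1 = 10
step 1: 10 = 2·5; sub 6 for 5: 2·6; = 12; G_2 = 12−1 = 11
step 2: 11 = 6 + 5; sub 7 for 6: 7 + 5; = 12; G_3 = 12−1 = 11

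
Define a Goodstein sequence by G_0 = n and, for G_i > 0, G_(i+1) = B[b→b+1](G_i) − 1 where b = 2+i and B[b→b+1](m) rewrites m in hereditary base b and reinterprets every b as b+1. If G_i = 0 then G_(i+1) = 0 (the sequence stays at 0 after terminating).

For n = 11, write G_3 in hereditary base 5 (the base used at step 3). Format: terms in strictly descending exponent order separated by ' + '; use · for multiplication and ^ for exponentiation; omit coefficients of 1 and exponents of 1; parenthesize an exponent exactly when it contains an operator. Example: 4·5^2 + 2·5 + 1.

5^(5 + 1) + 2

base 2: 11 = 2^(2 + 1) + 2 + 1; at 3: 3^(3 + 1) + 3 + 1 = 85; next = 84
base 3: 84 = 3^(3 + 1) + 3; at 4: 4^(4 + 1) + 4 = 1028; next = 1027
base 4: 1027 = 4^(4 + 1) + 3; at 5: 5^(5 + 1) + 3 = 15628; next = 15627
base 5: 15627 = 5^(5 + 1) + 2; at 6: 6^(6 + 1) + 2 = 279938; next = 279937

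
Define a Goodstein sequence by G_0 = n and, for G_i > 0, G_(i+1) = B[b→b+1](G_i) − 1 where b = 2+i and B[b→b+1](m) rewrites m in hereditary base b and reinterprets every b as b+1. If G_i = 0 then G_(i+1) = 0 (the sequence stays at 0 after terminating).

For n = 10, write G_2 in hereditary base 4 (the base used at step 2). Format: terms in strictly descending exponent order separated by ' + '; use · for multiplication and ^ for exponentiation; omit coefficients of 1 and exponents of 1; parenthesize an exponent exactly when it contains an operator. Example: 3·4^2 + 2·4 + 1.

G_0 = 10. HB_2(10) = 2^(2 + 1) + 2. Bump = 84. G_1 = 83.
G_1 = 83. HB_3(83) = 3^(3 + 1) + 2. Bump = 1026. G_2 = 1025.
G_2 = 1025. HB_4(1025) = 4^(4 + 1) + 1. Bump = 15626. G_3 = 15625.

4^(4 + 1) + 1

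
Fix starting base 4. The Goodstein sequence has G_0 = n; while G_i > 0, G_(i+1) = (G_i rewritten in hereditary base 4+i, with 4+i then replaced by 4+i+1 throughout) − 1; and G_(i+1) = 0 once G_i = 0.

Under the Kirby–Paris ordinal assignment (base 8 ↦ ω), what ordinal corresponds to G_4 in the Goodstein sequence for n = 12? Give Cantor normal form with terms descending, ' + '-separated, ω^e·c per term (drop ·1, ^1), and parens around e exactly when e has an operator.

ω·2 + 1

12 —HB4→ 3·4 —bump→ 3·5 = 15 —(−1)→ 14
14 —HB5→ 2·5 + 4 —bump→ 2·6 + 4 = 16 —(−1)→ 15
15 —HB6→ 2·6 + 3 —bump→ 2·7 + 3 = 17 —(−1)→ 16
16 —HB7→ 2·7 + 2 —bump→ 2·8 + 2 = 18 —(−1)→ 17
17 —HB8→ 2·8 + 1 —bump→ 2·9 + 1 = 19 —(−1)→ 18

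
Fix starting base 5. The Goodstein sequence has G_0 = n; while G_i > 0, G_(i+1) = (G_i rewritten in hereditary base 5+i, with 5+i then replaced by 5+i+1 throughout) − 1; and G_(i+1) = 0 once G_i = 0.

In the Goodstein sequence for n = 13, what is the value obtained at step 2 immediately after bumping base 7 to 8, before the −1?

17

13 —HB5→ 2·5 + 3 —bump→ 2·6 + 3 = 15 —(−1)→ 14
14 —HB6→ 2·6 + 2 —bump→ 2·7 + 2 = 16 —(−1)→ 15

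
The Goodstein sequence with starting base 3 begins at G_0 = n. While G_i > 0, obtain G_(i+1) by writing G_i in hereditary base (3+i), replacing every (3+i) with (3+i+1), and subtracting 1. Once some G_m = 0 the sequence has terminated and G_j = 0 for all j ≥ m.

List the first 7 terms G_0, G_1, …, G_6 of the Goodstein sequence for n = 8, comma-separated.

8, 9, 10, 11, 11, 11, 11

8 —HB3→ 2·3 + 2 —bump→ 2·4 + 2 = 10 —(−1)→ 9
9 —HB4→ 2·4 + 1 —bump→ 2·5 + 1 = 11 —(−1)→ 10
10 —HB5→ 2·5 —bump→ 2·6 = 12 —(−1)→ 11
11 —HB6→ 6 + 5 —bump→ 7 + 5 = 12 —(−1)→ 11
11 —HB7→ 7 + 4 —bump→ 8 + 4 = 12 —(−1)→ 11
11 —HB8→ 8 + 3 —bump→ 9 + 3 = 12 —(−1)→ 11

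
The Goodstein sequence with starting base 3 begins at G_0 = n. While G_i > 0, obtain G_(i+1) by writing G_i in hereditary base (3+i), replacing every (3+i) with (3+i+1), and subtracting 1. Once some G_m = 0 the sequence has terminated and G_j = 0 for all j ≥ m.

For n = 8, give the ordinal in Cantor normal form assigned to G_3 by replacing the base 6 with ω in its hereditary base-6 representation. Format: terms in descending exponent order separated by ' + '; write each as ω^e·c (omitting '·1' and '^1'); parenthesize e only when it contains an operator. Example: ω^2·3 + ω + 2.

ω + 5

step 0: 8 = 2·3 + 2; sub 4 for 3: 2·4 + 2; = 10; G_1 = 10−1 = 9
step 1: 9 = 2·4 + 1; sub 5 for 4: 2·5 + 1; = 11; G_2 = 11−1 = 10
step 2: 10 = 2·5; sub 6 for 5: 2·6; = 12; G_3 = 12−1 = 11
step 3: 11 = 6 + 5; sub 7 for 6: 7 + 5; = 12; G_4 = 12−1 = 11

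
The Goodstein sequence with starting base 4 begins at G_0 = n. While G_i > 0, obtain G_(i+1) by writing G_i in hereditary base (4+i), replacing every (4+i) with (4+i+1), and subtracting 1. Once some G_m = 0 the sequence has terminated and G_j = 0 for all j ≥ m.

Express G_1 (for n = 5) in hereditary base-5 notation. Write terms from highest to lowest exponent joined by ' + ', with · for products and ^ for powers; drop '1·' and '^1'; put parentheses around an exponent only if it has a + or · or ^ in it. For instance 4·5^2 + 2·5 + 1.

5

base 4: 5 = 4 + 1; at 5: 5 + 1 = 6; next = 5
base 5: 5 = 5; at 6: 6 = 6; next = 5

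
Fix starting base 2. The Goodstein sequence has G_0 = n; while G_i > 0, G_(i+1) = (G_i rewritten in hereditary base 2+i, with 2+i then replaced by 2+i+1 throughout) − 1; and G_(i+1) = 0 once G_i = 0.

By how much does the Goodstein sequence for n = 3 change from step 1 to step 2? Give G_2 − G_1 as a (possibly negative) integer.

0

[0] 3 ≡ 2 + 1 (base 2). Lift 3: 4. −1: 3.
[1] 3 ≡ 3 (base 3). Lift 4: 4. −1: 3.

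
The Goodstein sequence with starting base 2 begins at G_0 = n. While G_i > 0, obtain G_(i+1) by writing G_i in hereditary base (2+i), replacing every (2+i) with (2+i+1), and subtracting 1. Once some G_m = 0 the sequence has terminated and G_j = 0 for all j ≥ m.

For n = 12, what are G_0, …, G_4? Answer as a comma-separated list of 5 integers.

(0) 12|_2 = 2^(2 + 1) + 2^2 ↦ 3^(3 + 1) + 3^3|_3 = 108 ⇒ 107
(1) 107|_3 = 3^(3 + 1) + 2·3^2 + 2·3 + 2 ↦ 4^(4 + 1) + 2·4^2 + 2·4 + 2|_4 = 1066 ⇒ 1065
(2) 1065|_4 = 4^(4 + 1) + 2·4^2 + 2·4 + 1 ↦ 5^(5 + 1) + 2·5^2 + 2·5 + 1|_5 = 15686 ⇒ 15685
(3) 15685|_5 = 5^(5 + 1) + 2·5^2 + 2·5 ↦ 6^(6 + 1) + 2·6^2 + 2·6|_6 = 280020 ⇒ 280019

12, 107, 1065, 15685, 280019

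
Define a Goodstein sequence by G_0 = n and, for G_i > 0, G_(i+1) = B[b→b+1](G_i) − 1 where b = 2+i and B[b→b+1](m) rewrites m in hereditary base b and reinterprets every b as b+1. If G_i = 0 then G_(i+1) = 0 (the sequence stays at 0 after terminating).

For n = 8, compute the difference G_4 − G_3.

87085

base 2: 8 = 2^(2 + 1); at 3: 3^(3 + 1) = 81; next = 80
base 3: 80 = 2·3^3 + 2·3^2 + 2·3 + 2; at 4: 2·4^4 + 2·4^2 + 2·4 + 2 = 554; next = 553
base 4: 553 = 2·4^4 + 2·4^2 + 2·4 + 1; at 5: 2·5^5 + 2·5^2 + 2·5 + 1 = 6311; next = 6310
base 5: 6310 = 2·5^5 + 2·5^2 + 2·5; at 6: 2·6^6 + 2·6^2 + 2·6 = 93396; next = 93395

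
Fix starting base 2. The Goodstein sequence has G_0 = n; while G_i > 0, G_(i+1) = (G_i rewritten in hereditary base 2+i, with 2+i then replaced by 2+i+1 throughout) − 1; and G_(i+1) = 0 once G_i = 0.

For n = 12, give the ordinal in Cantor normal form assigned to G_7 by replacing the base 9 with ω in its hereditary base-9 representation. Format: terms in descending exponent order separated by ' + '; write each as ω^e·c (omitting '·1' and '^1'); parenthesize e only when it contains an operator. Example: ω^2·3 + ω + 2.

step 0: 12 = 2^(2 + 1) + 2^2; sub 3 for 2: 3^(3 + 1) + 3^3; = 108; G_1 = 108−1 = 107
step 1: 107 = 3^(3 + 1) + 2·3^2 + 2·3 + 2; sub 4 for 3: 4^(4 + 1) + 2·4^2 + 2·4 + 2; = 1066; G_2 = 1066−1 = 1065
step 2: 1065 = 4^(4 + 1) + 2·4^2 + 2·4 + 1; sub 5 for 4: 5^(5 + 1) + 2·5^2 + 2·5 + 1; = 15686; G_3 = 15686−1 = 15685
step 3: 15685 = 5^(5 + 1) + 2·5^2 + 2·5; sub 6 for 5: 6^(6 + 1) + 2·6^2 + 2·6; = 280020; G_4 = 280020−1 = 280019
step 4: 280019 = 6^(6 + 1) + 2·6^2 + 6 + 5; sub 7 for 6: 7^(7 + 1) + 2·7^2 + 7 + 5; = 5764911; G_5 = 5764911−1 = 5764910
step 5: 5764910 = 7^(7 + 1) + 2·7^2 + 7 + 4; sub 8 for 7: 8^(8 + 1) + 2·8^2 + 8 + 4; = 134217868; G_6 = 134217868−1 = 134217867
step 6: 134217867 = 8^(8 + 1) + 2·8^2 + 8 + 3; sub 9 for 8: 9^(9 + 1) + 2·9^2 + 9 + 3; = 3486784575; G_7 = 3486784575−1 = 3486784574
step 7: 3486784574 = 9^(9 + 1) + 2·9^2 + 9 + 2; sub 10 for 9: 10^(10 + 1) + 2·10^2 + 10 + 2; = 100000000212; G_8 = 100000000212−1 = 100000000211

ω^(ω + 1) + ω^2·2 + ω + 2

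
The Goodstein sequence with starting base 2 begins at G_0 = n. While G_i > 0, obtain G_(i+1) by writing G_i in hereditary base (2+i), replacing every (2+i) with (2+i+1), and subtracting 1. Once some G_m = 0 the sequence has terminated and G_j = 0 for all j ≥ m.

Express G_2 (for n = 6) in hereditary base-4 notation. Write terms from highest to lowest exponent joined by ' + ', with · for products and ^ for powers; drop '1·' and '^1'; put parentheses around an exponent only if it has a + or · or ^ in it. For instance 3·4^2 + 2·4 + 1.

4^4 + 1

base 2: 6 = 2^2 + 2; at 3: 3^3 + 3 = 30; next = 29
base 3: 29 = 3^3 + 2; at 4: 4^4 + 2 = 258; next = 257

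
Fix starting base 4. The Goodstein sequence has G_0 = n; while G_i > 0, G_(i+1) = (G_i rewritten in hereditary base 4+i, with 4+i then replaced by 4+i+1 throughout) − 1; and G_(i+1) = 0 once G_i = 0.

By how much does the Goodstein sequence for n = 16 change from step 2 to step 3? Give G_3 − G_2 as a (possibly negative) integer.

[0] 16 ≡ 4^2 (base 4). Lift 5: 25. −1: 24.
[1] 24 ≡ 4·5 + 4 (base 5). Lift 6: 28. −1: 27.
[2] 27 ≡ 4·6 + 3 (base 6). Lift 7: 31. −1: 30.

3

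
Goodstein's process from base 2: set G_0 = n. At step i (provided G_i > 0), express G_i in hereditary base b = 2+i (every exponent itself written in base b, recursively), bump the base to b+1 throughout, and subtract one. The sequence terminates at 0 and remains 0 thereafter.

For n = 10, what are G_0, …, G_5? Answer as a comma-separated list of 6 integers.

(0) 10|_2 = 2^(2 + 1) + 2 ↦ 3^(3 + 1) + 3|_3 = 84 ⇒ 83
(1) 83|_3 = 3^(3 + 1) + 2 ↦ 4^(4 + 1) + 2|_4 = 1026 ⇒ 1025
(2) 1025|_4 = 4^(4 + 1) + 1 ↦ 5^(5 + 1) + 1|_5 = 15626 ⇒ 15625
(3) 15625|_5 = 5^(5 + 1) ↦ 6^(6 + 1)|_6 = 279936 ⇒ 279935
(4) 279935|_6 = 5·6^6 + 5·6^5 + 5·6^4 + 5·6^3 + 5·6^2 + 5·6 + 5 ↦ 5·7^7 + 5·7^5 + 5·7^4 + 5·7^3 + 5·7^2 + 5·7 + 5|_7 = 4215755 ⇒ 4215754

10, 83, 1025, 15625, 279935, 4215754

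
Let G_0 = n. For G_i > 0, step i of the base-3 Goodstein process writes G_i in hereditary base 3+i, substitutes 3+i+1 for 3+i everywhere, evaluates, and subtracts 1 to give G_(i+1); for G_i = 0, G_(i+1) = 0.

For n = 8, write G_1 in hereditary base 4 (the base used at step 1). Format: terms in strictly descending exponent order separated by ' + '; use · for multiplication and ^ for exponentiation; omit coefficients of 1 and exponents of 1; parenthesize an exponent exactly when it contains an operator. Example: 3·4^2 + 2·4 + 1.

2·4 + 1

(0) 8|_3 = 2·3 + 2 ↦ 2·4 + 2|_4 = 10 ⇒ 9
(1) 9|_4 = 2·4 + 1 ↦ 2·5 + 1|_5 = 11 ⇒ 10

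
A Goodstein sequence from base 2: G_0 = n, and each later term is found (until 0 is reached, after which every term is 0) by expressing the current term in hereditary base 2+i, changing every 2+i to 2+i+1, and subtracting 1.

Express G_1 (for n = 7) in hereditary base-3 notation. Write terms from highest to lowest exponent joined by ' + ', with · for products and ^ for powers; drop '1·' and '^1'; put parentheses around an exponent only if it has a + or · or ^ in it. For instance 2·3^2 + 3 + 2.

step 0: 7 = 2^2 + 2 + 1; sub 3 for 2: 3^3 + 3 + 1; = 31; G_1 = 31−1 = 30
step 1: 30 = 3^3 + 3; sub 4 for 3: 4^4 + 4; = 260; G_2 = 260−1 = 259

3^3 + 3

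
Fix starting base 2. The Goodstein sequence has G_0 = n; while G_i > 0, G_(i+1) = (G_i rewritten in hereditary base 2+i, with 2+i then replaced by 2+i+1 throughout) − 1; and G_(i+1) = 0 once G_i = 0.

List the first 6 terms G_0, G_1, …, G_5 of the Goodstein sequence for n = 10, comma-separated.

10 —HB2→ 2^(2 + 1) + 2 —bump→ 3^(3 + 1) + 3 = 84 —(−1)→ 83
83 —HB3→ 3^(3 + 1) + 2 —bump→ 4^(4 + 1) + 2 = 1026 —(−1)→ 1025
1025 —HB4→ 4^(4 + 1) + 1 —bump→ 5^(5 + 1) + 1 = 15626 —(−1)→ 15625
15625 —HB5→ 5^(5 + 1) —bump→ 6^(6 + 1) = 279936 —(−1)→ 279935
279935 —HB6→ 5·6^6 + 5·6^5 + 5·6^4 + 5·6^3 + 5·6^2 + 5·6 + 5 —bump→ 5·7^7 + 5·7^5 + 5·7^4 + 5·7^3 + 5·7^2 + 5·7 + 5 = 4215755 —(−1)→ 4215754

10, 83, 1025, 15625, 279935, 4215754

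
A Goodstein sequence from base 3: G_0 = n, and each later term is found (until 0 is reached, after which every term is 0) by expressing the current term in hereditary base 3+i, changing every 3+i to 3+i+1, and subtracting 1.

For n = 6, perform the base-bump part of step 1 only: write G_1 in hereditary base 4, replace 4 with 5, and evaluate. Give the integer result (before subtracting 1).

base 3: 6 = 2·3; at 4: 2·4 = 8; next = 7
base 4: 7 = 4 + 3; at 5: 5 + 3 = 8; next = 7

8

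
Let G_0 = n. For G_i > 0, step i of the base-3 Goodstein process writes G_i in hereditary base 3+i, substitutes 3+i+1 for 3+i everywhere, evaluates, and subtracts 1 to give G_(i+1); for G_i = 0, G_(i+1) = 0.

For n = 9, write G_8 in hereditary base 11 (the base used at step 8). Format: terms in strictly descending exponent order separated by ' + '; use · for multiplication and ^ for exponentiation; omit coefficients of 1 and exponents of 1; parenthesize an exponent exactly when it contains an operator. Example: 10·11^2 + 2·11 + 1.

9 —HB3→ 3^2 —bump→ 4^2 = 16 —(−1)→ 15
15 —HB4→ 3·4 + 3 —bump→ 3·5 + 3 = 18 —(−1)→ 17
17 —HB5→ 3·5 + 2 —bump→ 3·6 + 2 = 20 —(−1)→ 19
19 —HB6→ 3·6 + 1 —bump→ 3·7 + 1 = 22 —(−1)→ 21
21 —HB7→ 3·7 —bump→ 3·8 = 24 —(−1)→ 23
23 —HB8→ 2·8 + 7 —bump→ 2·9 + 7 = 25 —(−1)→ 24
24 —HB9→ 2·9 + 6 —bump→ 2·10 + 6 = 26 —(−1)→ 25
25 —HB10→ 2·10 + 5 —bump→ 2·11 + 5 = 27 —(−1)→ 26

2·11 + 4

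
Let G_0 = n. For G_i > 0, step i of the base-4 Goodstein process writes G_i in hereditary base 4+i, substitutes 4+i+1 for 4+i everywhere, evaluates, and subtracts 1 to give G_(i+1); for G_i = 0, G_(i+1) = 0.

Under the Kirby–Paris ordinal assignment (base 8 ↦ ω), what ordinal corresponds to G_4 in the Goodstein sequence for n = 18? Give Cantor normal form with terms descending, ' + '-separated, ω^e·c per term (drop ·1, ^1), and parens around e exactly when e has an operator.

base 4: 18 = 4^2 + 2; at 5: 5^2 + 2 = 27; next = 26
base 5: 26 = 5^2 + 1; at 6: 6^2 + 1 = 37; next = 36
base 6: 36 = 6^2; at 7: 7^2 = 49; next = 48
base 7: 48 = 6·7 + 6; at 8: 6·8 + 6 = 54; next = 53
base 8: 53 = 6·8 + 5; at 9: 6·9 + 5 = 59; next = 58

ω·6 + 5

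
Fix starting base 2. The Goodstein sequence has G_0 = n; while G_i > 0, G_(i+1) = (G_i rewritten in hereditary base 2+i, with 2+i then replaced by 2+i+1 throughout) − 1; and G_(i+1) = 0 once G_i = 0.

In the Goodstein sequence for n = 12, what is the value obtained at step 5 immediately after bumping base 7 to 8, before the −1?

134217868

12 —HB2→ 2^(2 + 1) + 2^2 —bump→ 3^(3 + 1) + 3^3 = 108 —(−1)→ 107
107 —HB3→ 3^(3 + 1) + 2·3^2 + 2·3 + 2 —bump→ 4^(4 + 1) + 2·4^2 + 2·4 + 2 = 1066 —(−1)→ 1065
1065 —HB4→ 4^(4 + 1) + 2·4^2 + 2·4 + 1 —bump→ 5^(5 + 1) + 2·5^2 + 2·5 + 1 = 15686 —(−1)→ 15685
15685 —HB5→ 5^(5 + 1) + 2·5^2 + 2·5 —bump→ 6^(6 + 1) + 2·6^2 + 2·6 = 280020 —(−1)→ 280019
280019 —HB6→ 6^(6 + 1) + 2·6^2 + 6 + 5 —bump→ 7^(7 + 1) + 2·7^2 + 7 + 5 = 5764911 —(−1)→ 5764910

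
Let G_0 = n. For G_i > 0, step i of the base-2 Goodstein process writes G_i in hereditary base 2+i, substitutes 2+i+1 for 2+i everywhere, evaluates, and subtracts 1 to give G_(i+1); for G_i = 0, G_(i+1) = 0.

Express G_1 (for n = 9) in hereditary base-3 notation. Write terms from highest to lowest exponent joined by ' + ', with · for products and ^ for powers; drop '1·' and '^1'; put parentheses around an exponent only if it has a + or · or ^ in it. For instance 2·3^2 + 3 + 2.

step 0: 9 = 2^(2 + 1) + 1; sub 3 for 2: 3^(3 + 1) + 1; = 82; G_1 = 82−1 = 81
step 1: 81 = 3^(3 + 1); sub 4 for 3: 4^(4 + 1); = 1024; G_2 = 1024−1 = 1023

3^(3 + 1)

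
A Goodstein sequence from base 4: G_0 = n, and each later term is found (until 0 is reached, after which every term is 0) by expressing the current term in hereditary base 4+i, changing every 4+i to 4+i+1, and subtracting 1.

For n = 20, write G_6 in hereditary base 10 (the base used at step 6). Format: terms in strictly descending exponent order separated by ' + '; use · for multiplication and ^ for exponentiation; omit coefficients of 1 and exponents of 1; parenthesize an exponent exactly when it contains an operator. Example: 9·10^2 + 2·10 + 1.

base 4: 20 = 4^2 + 4; at 5: 5^2 + 5 = 30; next = 29
base 5: 29 = 5^2 + 4; at 6: 6^2 + 4 = 40; next = 39
base 6: 39 = 6^2 + 3; at 7: 7^2 + 3 = 52; next = 51
base 7: 51 = 7^2 + 2; at 8: 8^2 + 2 = 66; next = 65
base 8: 65 = 8^2 + 1; at 9: 9^2 + 1 = 82; next = 81
base 9: 81 = 9^2; at 10: 10^2 = 100; next = 99

9·10 + 9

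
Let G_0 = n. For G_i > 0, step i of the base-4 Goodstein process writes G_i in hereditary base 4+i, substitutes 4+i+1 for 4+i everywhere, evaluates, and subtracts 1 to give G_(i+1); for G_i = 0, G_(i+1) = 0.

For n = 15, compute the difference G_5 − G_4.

base 4: 15 = 3·4 + 3; at 5: 3·5 + 3 = 18; next = 17
base 5: 17 = 3·5 + 2; at 6: 3·6 + 2 = 20; next = 19
base 6: 19 = 3·6 + 1; at 7: 3·7 + 1 = 22; next = 21
base 7: 21 = 3·7; at 8: 3·8 = 24; next = 23
base 8: 23 = 2·8 + 7; at 9: 2·9 + 7 = 25; next = 24

1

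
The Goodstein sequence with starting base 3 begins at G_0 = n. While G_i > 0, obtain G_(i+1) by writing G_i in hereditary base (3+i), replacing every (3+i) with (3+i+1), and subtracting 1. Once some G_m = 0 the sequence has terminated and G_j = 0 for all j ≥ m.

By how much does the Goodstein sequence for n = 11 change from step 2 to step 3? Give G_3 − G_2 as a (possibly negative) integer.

[0] 11 ≡ 3^2 + 2 (base 3). Lift 4: 18. −1: 17.
[1] 17 ≡ 4^2 + 1 (base 4). Lift 5: 26. −1: 25.
[2] 25 ≡ 5^2 (base 5). Lift 6: 36. −1: 35.

10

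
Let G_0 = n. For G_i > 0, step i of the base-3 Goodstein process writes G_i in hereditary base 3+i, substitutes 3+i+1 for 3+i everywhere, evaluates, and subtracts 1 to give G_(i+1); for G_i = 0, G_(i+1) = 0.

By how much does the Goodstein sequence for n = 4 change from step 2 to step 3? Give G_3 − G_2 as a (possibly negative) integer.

-1

base 3: 4 = 3 + 1; at 4: 4 + 1 = 5; next = 4
base 4: 4 = 4; at 5: 5 = 5; next = 4
base 5: 4 = 4; at 6: 4 = 4; next = 3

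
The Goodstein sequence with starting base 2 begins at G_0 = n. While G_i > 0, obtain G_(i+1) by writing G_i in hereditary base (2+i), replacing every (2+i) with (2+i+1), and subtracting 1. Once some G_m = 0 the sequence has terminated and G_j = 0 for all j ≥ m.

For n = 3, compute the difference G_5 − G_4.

base 2: 3 = 2 + 1; at 3: 3 + 1 = 4; next = 3
base 3: 3 = 3; at 4: 4 = 4; next = 3
base 4: 3 = 3; at 5: 3 = 3; next = 2
base 5: 2 = 2; at 6: 2 = 2; next = 1
base 6: 1 = 1; at 7: 1 = 1; next = 0

-1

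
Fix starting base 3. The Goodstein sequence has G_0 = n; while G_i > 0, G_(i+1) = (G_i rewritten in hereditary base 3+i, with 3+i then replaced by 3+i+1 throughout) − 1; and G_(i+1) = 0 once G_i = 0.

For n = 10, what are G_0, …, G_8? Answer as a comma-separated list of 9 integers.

[0] 10 ≡ 3^2 + 1 (base 3). Lift 4: 17. −1: 16.
[1] 16 ≡ 4^2 (base 4). Lift 5: 25. −1: 24.
[2] 24 ≡ 4·5 + 4 (base 5). Lift 6: 28. −1: 27.
[3] 27 ≡ 4·6 + 3 (base 6). Lift 7: 31. −1: 30.
[4] 30 ≡ 4·7 + 2 (base 7). Lift 8: 34. −1: 33.
[5] 33 ≡ 4·8 + 1 (base 8). Lift 9: 37. −1: 36.
[6] 36 ≡ 4·9 (base 9). Lift 10: 40. −1: 39.
[7] 39 ≡ 3·10 + 9 (base 10). Lift 11: 42. −1: 41.

10, 16, 24, 27, 30, 33, 36, 39, 41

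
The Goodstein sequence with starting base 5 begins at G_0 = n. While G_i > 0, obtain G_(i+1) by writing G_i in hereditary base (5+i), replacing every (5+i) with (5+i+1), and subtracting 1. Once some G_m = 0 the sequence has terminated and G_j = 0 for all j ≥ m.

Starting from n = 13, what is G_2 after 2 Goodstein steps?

[0] 13 ≡ 2·5 + 3 (base 5). Lift 6: 15. −1: 14.
[1] 14 ≡ 2·6 + 2 (base 6). Lift 7: 16. −1: 15.

15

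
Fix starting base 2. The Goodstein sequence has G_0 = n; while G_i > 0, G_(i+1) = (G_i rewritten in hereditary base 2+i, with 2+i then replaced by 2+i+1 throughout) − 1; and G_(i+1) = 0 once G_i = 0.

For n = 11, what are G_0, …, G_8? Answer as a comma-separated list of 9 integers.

11, 84, 1027, 15627, 279937, 5764801, 134217727, 2749609302, 70077777775

i=0: 11 = 2^(2 + 1) + 2 + 1 (b=2); 2→3: 3^(3 + 1) + 3 + 1 = 85; 85−1 = 84
i=1: 84 = 3^(3 + 1) + 3 (b=3); 3→4: 4^(4 + 1) + 4 = 1028; 1028−1 = 1027
i=2: 1027 = 4^(4 + 1) + 3 (b=4); 4→5: 5^(5 + 1) + 3 = 15628; 15628−1 = 15627
i=3: 15627 = 5^(5 + 1) + 2 (b=5); 5→6: 6^(6 + 1) + 2 = 279938; 279938−1 = 279937
i=4: 279937 = 6^(6 + 1) + 1 (b=6); 6→7: 7^(7 + 1) + 1 = 5764802; 5764802−1 = 5764801
i=5: 5764801 = 7^(7 + 1) (b=7); 7→8: 8^(8 + 1) = 134217728; 134217728−1 = 134217727
i=6: 134217727 = 7·8^8 + 7·8^7 + 7·8^6 + 7·8^5 + 7·8^4 + 7·8^3 + 7·8^2 + 7·8 + 7 (b=8); 8→9: 7·9^9 + 7·9^7 + 7·9^6 + 7·9^5 + 7·9^4 + 7·9^3 + 7·9^2 + 7·9 + 7 = 2749609303; 2749609303−1 = 2749609302
i=7: 2749609302 = 7·9^9 + 7·9^7 + 7·9^6 + 7·9^5 + 7·9^4 + 7·9^3 + 7·9^2 + 7·9 + 6 (b=9); 9→10: 7·10^10 + 7·10^7 + 7·10^6 + 7·10^5 + 7·10^4 + 7·10^3 + 7·10^2 + 7·10 + 6 = 70077777776; 70077777776−1 = 70077777775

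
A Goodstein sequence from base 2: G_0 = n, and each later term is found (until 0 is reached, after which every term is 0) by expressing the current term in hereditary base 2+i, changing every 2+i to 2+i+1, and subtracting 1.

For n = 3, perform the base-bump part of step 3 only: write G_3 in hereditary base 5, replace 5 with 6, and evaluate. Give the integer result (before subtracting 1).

base 2: 3 = 2 + 1; at 3: 3 + 1 = 4; next = 3
base 3: 3 = 3; at 4: 4 = 4; next = 3
base 4: 3 = 3; at 5: 3 = 3; next = 2
base 5: 2 = 2; at 6: 2 = 2; next = 1

2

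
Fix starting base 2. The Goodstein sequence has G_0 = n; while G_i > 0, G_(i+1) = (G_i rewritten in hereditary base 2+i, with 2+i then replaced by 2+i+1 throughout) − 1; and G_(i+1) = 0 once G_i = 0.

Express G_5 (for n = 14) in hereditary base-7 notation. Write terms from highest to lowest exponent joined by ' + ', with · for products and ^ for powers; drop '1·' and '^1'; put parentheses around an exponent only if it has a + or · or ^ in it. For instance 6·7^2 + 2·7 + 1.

base 2: 14 = 2^(2 + 1) + 2^2 + 2; at 3: 3^(3 + 1) + 3^3 + 3 = 111; next = 110
base 3: 110 = 3^(3 + 1) + 3^3 + 2; at 4: 4^(4 + 1) + 4^4 + 2 = 1282; next = 1281
base 4: 1281 = 4^(4 + 1) + 4^4 + 1; at 5: 5^(5 + 1) + 5^5 + 1 = 18751; next = 18750
base 5: 18750 = 5^(5 + 1) + 5^5; at 6: 6^(6 + 1) + 6^6 = 326592; next = 326591
base 6: 326591 = 6^(6 + 1) + 5·6^5 + 5·6^4 + 5·6^3 + 5·6^2 + 5·6 + 5; at 7: 7^(7 + 1) + 5·7^5 + 5·7^4 + 5·7^3 + 5·7^2 + 5·7 + 5 = 5862841; next = 5862840
base 7: 5862840 = 7^(7 + 1) + 5·7^5 + 5·7^4 + 5·7^3 + 5·7^2 + 5·7 + 4; at 8: 8^(8 + 1) + 5·8^5 + 5·8^4 + 5·8^3 + 5·8^2 + 5·8 + 4 = 134404972; next = 134404971

7^(7 + 1) + 5·7^5 + 5·7^4 + 5·7^3 + 5·7^2 + 5·7 + 4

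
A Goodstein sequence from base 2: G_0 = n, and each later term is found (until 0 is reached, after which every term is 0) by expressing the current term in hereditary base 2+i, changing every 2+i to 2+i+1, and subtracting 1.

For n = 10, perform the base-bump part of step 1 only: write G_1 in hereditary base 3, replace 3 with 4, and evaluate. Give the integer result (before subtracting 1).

1026

(0) 10|_2 = 2^(2 + 1) + 2 ↦ 3^(3 + 1) + 3|_3 = 84 ⇒ 83
(1) 83|_3 = 3^(3 + 1) + 2 ↦ 4^(4 + 1) + 2|_4 = 1026 ⇒ 1025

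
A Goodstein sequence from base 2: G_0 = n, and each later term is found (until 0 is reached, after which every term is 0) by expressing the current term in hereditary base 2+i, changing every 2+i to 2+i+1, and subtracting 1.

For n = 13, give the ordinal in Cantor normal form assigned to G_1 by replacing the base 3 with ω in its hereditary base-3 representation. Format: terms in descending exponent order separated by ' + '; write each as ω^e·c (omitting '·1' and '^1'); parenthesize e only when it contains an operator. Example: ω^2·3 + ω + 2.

base 2: 13 = 2^(2 + 1) + 2^2 + 1; at 3: 3^(3 + 1) + 3^3 + 1 = 109; next = 108
base 3: 108 = 3^(3 + 1) + 3^3; at 4: 4^(4 + 1) + 4^4 = 1280; next = 1279

ω^(ω + 1) + ω^ω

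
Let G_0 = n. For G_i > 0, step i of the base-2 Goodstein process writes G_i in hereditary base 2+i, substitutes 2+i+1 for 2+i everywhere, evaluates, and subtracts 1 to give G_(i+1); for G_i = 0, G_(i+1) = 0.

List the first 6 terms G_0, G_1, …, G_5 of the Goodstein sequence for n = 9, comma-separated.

9, 81, 1023, 9842, 140743, 2471826

base 2: 9 = 2^(2 + 1) + 1; at 3: 3^(3 + 1) + 1 = 82; next = 81
base 3: 81 = 3^(3 + 1); at 4: 4^(4 + 1) = 1024; next = 1023
base 4: 1023 = 3·4^4 + 3·4^3 + 3·4^2 + 3·4 + 3; at 5: 3·5^5 + 3·5^3 + 3·5^2 + 3·5 + 3 = 9843; next = 9842
base 5: 9842 = 3·5^5 + 3·5^3 + 3·5^2 + 3·5 + 2; at 6: 3·6^6 + 3·6^3 + 3·6^2 + 3·6 + 2 = 140744; next = 140743
base 6: 140743 = 3·6^6 + 3·6^3 + 3·6^2 + 3·6 + 1; at 7: 3·7^7 + 3·7^3 + 3·7^2 + 3·7 + 1 = 2471827; next = 2471826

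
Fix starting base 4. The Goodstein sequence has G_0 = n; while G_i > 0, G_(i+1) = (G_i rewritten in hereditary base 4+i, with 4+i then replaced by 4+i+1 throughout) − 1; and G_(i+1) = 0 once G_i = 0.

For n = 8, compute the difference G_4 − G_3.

(0) 8|_4 = 2·4 ↦ 2·5|_5 = 10 ⇒ 9
(1) 9|_5 = 5 + 4 ↦ 6 + 4|_6 = 10 ⇒ 9
(2) 9|_6 = 6 + 3 ↦ 7 + 3|_7 = 10 ⇒ 9
(3) 9|_7 = 7 + 2 ↦ 8 + 2|_8 = 10 ⇒ 9

0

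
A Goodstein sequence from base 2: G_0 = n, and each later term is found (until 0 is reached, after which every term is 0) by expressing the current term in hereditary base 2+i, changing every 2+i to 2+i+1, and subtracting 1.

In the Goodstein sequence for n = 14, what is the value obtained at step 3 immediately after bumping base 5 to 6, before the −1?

G_0=14  [base 2] 2^(2 + 1) + 2^2 + 2  →[2↦3]→  3^(3 + 1) + 3^3 + 3 = 111  −1 ⇒ G_1=110
G_1=110  [base 3] 3^(3 + 1) + 3^3 + 2  →[3↦4]→  4^(4 + 1) + 4^4 + 2 = 1282  −1 ⇒ G_2=1281
G_2=1281  [base 4] 4^(4 + 1) + 4^4 + 1  →[4↦5]→  5^(5 + 1) + 5^5 + 1 = 18751  −1 ⇒ G_3=18750
G_3=18750  [base 5] 5^(5 + 1) + 5^5  →[5↦6]→  6^(6 + 1) + 6^6 = 326592  −1 ⇒ G_4=326591

326592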